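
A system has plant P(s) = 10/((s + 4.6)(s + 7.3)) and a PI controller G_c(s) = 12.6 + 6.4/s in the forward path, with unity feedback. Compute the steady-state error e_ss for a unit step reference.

The open loop G_c(s)P(s) has a pole at the origin (type 1), so the static position error constant is infinite and e_ss = 1/(1+∞) = 0.

0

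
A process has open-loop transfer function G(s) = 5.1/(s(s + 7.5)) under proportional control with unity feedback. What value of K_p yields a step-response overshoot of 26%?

K_p = 17.8

From %OS = 100·exp(−πζ/√(1−ζ²)) = 26%, ζ = −ln(0.26)/√(π²+ln²(0.26)) = 0.3941.
Characteristic equation s² + 7.5s + 5.1K_p = 0 gives ζ = 7.5/(2√(5.1K_p)).
Setting ζ = 0.3941: √(5.1K_p) = 7.5/(2·0.3941) = 9.516, so K_p = 90.55/5.1 = 17.8.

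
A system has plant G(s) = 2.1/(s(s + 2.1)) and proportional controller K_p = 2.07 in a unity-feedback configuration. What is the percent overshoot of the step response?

16%

The closed-loop denominator s² + 2.1s + 4.347 gives ω_n = √4.347 = 2.085 and ζ = 2.1/(2ω_n) = 0.5036.
%OS = 100·exp(−πζ/√(1−ζ²)) = 100·exp(−π·0.5036/√0.7464) = 16%.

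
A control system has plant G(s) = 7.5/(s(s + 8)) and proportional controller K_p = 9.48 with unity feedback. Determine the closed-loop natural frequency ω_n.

With unity feedback the closed-loop characteristic equation is s² + 8s + 9.48·7.5 = s² + 8s + 71.1 = 0.
Matching s² + 2ζω_n s + ω_n²: ω_n = √71.1 = 8.432 rad/s and 2ζω_n = 8, so ζ = 8/(2·8.432) = 0.474.

ω_n = 8.43 rad/s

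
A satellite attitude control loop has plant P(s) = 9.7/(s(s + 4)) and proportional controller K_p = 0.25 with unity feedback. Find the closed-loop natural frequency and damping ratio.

ω_n = 1.56 rad/s, ζ = 1.28

With unity feedback the closed-loop characteristic equation is s² + 4s + 0.25·9.7 = s² + 4s + 2.425 = 0.
Matching s² + 2ζω_n s + ω_n²: ω_n = √2.425 = 1.557 rad/s and 2ζω_n = 4, so ζ = 4/(2·1.557) = 1.28.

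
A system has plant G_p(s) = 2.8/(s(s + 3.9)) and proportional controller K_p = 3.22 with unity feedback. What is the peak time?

T_p = 1.38 s

From 1 + K_pG_p(s) = 0: s² + 3.9s + 9.016 = 0 ⇒ ω_n = 3.003, ζ = 0.6494.
Damped frequency ω_d = ω_n√(1−ζ²) = 2.283 rad/s, so peak time T_p = π/ω_d = 1.38 s.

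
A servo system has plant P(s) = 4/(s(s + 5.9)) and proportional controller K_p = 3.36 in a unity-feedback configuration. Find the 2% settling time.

T_s ≈ 1.36 s

The closed-loop denominator s² + 5.9s + 13.44 gives ω_n = √13.44 = 3.666 and ζ = 5.9/(2ω_n) = 0.8047.
2% settling time T_s ≈ 4/(ζω_n) = 4/2.95 = 1.36 s.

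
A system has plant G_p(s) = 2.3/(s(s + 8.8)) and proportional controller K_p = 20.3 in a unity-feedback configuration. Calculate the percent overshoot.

From 1 + K_pG_p(s) = 0: s² + 8.8s + 46.69 = 0 ⇒ ω_n = 6.833, ζ = 0.6439.
%OS = 100·exp(−πζ/√(1−ζ²)) = 100·exp(−π·0.6439/√0.5854) = 7.11%.

7.11%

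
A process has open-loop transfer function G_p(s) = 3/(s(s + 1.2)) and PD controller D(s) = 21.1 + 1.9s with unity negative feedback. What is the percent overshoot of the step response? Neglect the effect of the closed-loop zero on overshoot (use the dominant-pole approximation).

22.1%

Forward path: (21.1 + 1.9s)·3/(s(s+1.2)). The closed-loop characteristic equation is s² + (1.2 + 3·1.9)s + 3·21.1 = 0.
That is s² + 6.9s + 63.3 = 0, so ω_n = 7.956 rad/s and ζ = 6.9/(2·7.956) = 0.4336.
%OS = 100·exp(−πζ/√(1−ζ²)) = 22.1%.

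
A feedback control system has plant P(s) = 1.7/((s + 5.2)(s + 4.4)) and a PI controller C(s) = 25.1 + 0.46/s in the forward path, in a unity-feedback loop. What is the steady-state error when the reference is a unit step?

The open loop C(s)P(s) has a pole at the origin (type 1), so the static position error constant is infinite and e_ss = 1/(1+∞) = 0.

0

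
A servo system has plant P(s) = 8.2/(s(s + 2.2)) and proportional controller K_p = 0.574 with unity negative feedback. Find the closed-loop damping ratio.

ζ = 0.507

With unity feedback the closed-loop characteristic equation is s² + 2.2s + 0.574·8.2 = s² + 2.2s + 4.707 = 0.
Matching s² + 2ζω_n s + ω_n²: ω_n = √4.707 = 2.17 rad/s and 2ζω_n = 2.2, so ζ = 2.2/(2·2.17) = 0.507.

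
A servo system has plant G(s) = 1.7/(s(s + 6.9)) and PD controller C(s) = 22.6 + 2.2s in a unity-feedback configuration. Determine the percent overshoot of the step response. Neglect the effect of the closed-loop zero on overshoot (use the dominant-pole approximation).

Forward path: (22.6 + 2.2s)·1.7/(s(s+6.9)). The closed-loop characteristic equation is s² + (6.9 + 1.7·2.2)s + 1.7·22.6 = 0.
That is s² + 10.64s + 38.42 = 0, so ω_n = 6.198 rad/s and ζ = 10.64/(2·6.198) = 0.8583.
%OS = 100·exp(−πζ/√(1−ζ²)) = 0.522%.

0.522%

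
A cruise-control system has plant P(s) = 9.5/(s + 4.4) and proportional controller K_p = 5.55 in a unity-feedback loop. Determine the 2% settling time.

T_s ≈ 0.07 s

Closed-loop transfer function: T(s) = K_p·P(s)/(1 + K_p·P(s)) = 52.73/(s + 4.4 + 52.73) = 52.73/(s + 57.12).
Time constant τ = 1/57.12 = 0.01751 s, so the 2% settling time is about 4τ = 0.07 s.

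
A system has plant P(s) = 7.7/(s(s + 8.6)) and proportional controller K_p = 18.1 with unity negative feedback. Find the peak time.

T_p = 0.286 s

From 1 + K_pP(s) = 0: s² + 8.6s + 139.4 = 0 ⇒ ω_n = 11.81, ζ = 0.3642.
Damped frequency ω_d = ω_n√(1−ζ²) = 10.99 rad/s, so peak time T_p = π/ω_d = 0.286 s.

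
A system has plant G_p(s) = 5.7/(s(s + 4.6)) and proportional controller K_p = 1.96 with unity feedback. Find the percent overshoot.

5.08%

The closed-loop denominator s² + 4.6s + 11.17 gives ω_n = √11.17 = 3.342 and ζ = 4.6/(2ω_n) = 0.6881.
%OS = 100·exp(−πζ/√(1−ζ²)) = 100·exp(−π·0.6881/√0.5265) = 5.08%.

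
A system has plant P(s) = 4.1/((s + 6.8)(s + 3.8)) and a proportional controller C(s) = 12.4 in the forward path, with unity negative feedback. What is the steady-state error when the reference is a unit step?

The loop is type 0. Static position error constant K_pos = C(0)·P(0) = 12.4·0.1587 = 1.967.
Steady-state error to a unit step: e_ss = 1/(1+K_pos) = 1/2.967 = 0.337.

0.337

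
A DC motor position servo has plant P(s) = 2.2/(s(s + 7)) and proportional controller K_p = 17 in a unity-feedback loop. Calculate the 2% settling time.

Closed-loop characteristic equation: s² + 7s + 37.4 = 0, so ω_n = 6.116 rad/s and ζ = 7/(2·6.116) = 0.5723.
2% settling time T_s ≈ 4/(ζω_n) = 4/3.5 = 1.14 s.

T_s ≈ 1.14 s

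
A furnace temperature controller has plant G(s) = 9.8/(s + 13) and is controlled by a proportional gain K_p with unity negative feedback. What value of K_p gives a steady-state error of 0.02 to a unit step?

K_p = 65

For a type-0 loop with proportional control, e_ss = 1/(1 + K_p·G(0)).
G(0) = 0.7538. Require 1/(1 + K_p·0.7538) = 0.02, so 1 + 0.7538·K_p = 50.
K_p = (50 − 1)/0.7538 = 65.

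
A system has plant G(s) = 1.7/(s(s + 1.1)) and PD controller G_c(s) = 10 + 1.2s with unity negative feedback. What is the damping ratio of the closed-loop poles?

Forward path: (10 + 1.2s)·1.7/(s(s+1.1)). The closed-loop characteristic equation is s² + (1.1 + 1.7·1.2)s + 1.7·10 = 0.
That is s² + 3.14s + 17 = 0, so ω_n = 4.123 rad/s and ζ = 3.14/(2·4.123) = 0.3808.

ζ = 0.381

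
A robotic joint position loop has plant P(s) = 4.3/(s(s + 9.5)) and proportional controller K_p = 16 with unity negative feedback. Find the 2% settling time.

From 1 + K_pP(s) = 0: s² + 9.5s + 68.8 = 0 ⇒ ω_n = 8.295, ζ = 0.5727.
2% settling time T_s ≈ 4/(ζω_n) = 4/4.75 = 0.842 s.

T_s ≈ 0.842 s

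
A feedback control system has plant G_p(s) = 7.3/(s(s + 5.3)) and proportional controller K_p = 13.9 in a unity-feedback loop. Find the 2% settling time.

From 1 + K_pG_p(s) = 0: s² + 5.3s + 101.5 = 0 ⇒ ω_n = 10.07, ζ = 0.2631.
2% settling time T_s ≈ 4/(ζω_n) = 4/2.65 = 1.51 s.

T_s ≈ 1.51 s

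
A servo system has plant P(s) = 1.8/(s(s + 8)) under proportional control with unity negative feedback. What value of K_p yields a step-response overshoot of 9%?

From %OS = 100·exp(−πζ/√(1−ζ²)) = 9%, ζ = −ln(0.09)/√(π²+ln²(0.09)) = 0.6083.
Characteristic equation s² + 8s + 1.8K_p = 0 gives ζ = 8/(2√(1.8K_p)).
Setting ζ = 0.6083: √(1.8K_p) = 8/(2·0.6083) = 6.575, so K_p = 43.23/1.8 = 24.

K_p = 24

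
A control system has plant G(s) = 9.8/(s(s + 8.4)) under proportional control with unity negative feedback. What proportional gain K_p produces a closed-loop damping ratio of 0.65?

K_p = 4.26

Closed-loop characteristic equation: s² + 8.4s + K_p·9.8 = 0.
So ω_n = √(9.8K_p) and 2ζω_n = 8.4, giving ζ = 8.4/(2√(9.8K_p)).
Setting ζ = 0.65: √(9.8K_p) = 8.4/(2·0.65) = 6.462, so K_p = 41.75/9.8 = 4.26.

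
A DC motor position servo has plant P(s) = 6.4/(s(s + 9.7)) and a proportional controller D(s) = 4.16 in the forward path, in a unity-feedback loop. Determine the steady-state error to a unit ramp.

0.364

The loop has one pole at the origin (type 1). Velocity error constant K_v = lim_{s→0} s·D(s)P(s) = 4.16·6.4/9.7 = 2.745.
Steady-state error to a unit ramp: e_ss = 1/K_v = 0.364.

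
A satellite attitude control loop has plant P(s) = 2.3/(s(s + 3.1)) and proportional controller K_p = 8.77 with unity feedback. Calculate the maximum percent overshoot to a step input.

From 1 + K_pP(s) = 0: s² + 3.1s + 20.17 = 0 ⇒ ω_n = 4.491, ζ = 0.3451.
%OS = 100·exp(−πζ/√(1−ζ²)) = 100·exp(−π·0.3451/√0.8809) = 31.5%.

31.5%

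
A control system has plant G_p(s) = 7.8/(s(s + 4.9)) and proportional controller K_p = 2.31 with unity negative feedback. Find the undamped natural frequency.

1 + K_p·G_p(s) = 0 gives s² + 4.9s + 18.02 = 0.
Matching s² + 2ζω_n s + ω_n²: ω_n = √18.02 = 4.245 rad/s and 2ζω_n = 4.9, so ζ = 4.9/(2·4.245) = 0.577.

ω_n = 4.24 rad/s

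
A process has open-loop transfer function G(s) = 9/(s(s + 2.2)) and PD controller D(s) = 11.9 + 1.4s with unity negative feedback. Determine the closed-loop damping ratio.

ζ = 0.715

Forward path: (11.9 + 1.4s)·9/(s(s+2.2)). The closed-loop characteristic equation is s² + (2.2 + 9·1.4)s + 9·11.9 = 0.
That is s² + 14.8s + 107.1 = 0, so ω_n = 10.35 rad/s and ζ = 14.8/(2·10.35) = 0.7151.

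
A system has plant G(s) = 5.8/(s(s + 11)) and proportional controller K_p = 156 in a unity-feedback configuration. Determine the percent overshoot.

55.8%

Closed-loop characteristic equation: s² + 11s + 904.8 = 0, so ω_n = 30.08 rad/s and ζ = 11/(2·30.08) = 0.1828.
%OS = 100·exp(−πζ/√(1−ζ²)) = 100·exp(−π·0.1828/√0.9666) = 55.8%.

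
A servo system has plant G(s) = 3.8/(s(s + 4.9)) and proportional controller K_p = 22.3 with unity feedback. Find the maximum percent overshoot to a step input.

From 1 + K_pG(s) = 0: s² + 4.9s + 84.74 = 0 ⇒ ω_n = 9.205, ζ = 0.2661.
%OS = 100·exp(−πζ/√(1−ζ²)) = 100·exp(−π·0.2661/√0.9292) = 42%.

42%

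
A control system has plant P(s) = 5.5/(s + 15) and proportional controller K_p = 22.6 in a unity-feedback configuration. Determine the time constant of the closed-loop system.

τ = 0.00718 s

Closed-loop transfer function: T(s) = K_p·P(s)/(1 + K_p·P(s)) = 124.3/(s + 15 + 124.3) = 124.3/(s + 139.3).
Time constant τ = 1/139.3 = 0.00718 s.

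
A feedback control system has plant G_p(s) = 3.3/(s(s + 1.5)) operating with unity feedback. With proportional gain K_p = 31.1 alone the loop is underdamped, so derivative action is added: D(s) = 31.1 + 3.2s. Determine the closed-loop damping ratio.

Forward path: (31.1 + 3.2s)·3.3/(s(s+1.5)). The closed-loop characteristic equation is s² + (1.5 + 3.3·3.2)s + 3.3·31.1 = 0.
That is s² + 12.06s + 102.6 = 0, so ω_n = 10.13 rad/s and ζ = 12.06/(2·10.13) = 0.5952.

ζ = 0.595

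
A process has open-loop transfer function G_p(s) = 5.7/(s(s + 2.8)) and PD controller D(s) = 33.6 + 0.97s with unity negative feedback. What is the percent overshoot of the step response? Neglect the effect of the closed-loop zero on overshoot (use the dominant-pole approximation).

37.1%

Forward path: (33.6 + 0.97s)·5.7/(s(s+2.8)). The closed-loop characteristic equation is s² + (2.8 + 5.7·0.97)s + 5.7·33.6 = 0.
That is s² + 8.329s + 191.5 = 0, so ω_n = 13.84 rad/s and ζ = 8.329/(2·13.84) = 0.3009.
%OS = 100·exp(−πζ/√(1−ζ²)) = 37.1%.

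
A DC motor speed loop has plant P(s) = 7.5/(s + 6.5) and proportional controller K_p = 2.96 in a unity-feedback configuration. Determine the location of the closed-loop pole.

Closed-loop transfer function: T(s) = K_p·P(s)/(1 + K_p·P(s)) = 22.2/(s + 6.5 + 22.2) = 22.2/(s + 28.7).
The closed-loop pole is at s = −28.7.

s = -28.7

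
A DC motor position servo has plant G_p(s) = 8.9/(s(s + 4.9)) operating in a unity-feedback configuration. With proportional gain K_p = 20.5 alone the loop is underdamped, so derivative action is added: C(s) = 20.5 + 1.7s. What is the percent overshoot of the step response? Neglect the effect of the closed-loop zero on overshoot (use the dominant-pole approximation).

Forward path: (20.5 + 1.7s)·8.9/(s(s+4.9)). The closed-loop characteristic equation is s² + (4.9 + 8.9·1.7)s + 8.9·20.5 = 0.
That is s² + 20.03s + 182.5 = 0, so ω_n = 13.51 rad/s and ζ = 20.03/(2·13.51) = 0.7414.
%OS = 100·exp(−πζ/√(1−ζ²)) = 3.11%.

3.11%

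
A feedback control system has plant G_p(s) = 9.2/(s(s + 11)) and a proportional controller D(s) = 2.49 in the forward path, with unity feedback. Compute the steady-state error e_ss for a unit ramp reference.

0.48

The loop has one pole at the origin (type 1). Velocity error constant K_v = lim_{s→0} s·D(s)G_p(s) = 2.49·9.2/11 = 2.083.
Steady-state error to a unit ramp: e_ss = 1/K_v = 0.48.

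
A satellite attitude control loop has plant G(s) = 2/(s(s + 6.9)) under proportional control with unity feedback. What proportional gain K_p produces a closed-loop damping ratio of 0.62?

K_p = 15.5

Closed-loop characteristic equation: s² + 6.9s + K_p·2 = 0.
So ω_n = √(2K_p) and 2ζω_n = 6.9, giving ζ = 6.9/(2√(2K_p)).
Setting ζ = 0.62: √(2K_p) = 6.9/(2·0.62) = 5.565, so K_p = 30.96/2 = 15.5.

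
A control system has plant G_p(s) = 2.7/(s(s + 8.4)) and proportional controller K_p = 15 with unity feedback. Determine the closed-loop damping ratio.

The closed-loop denominator is s(s+8.4) + 15·2.7 = s² + 8.4s + 40.5.
Matching s² + 2ζω_n s + ω_n²: ω_n = √40.5 = 6.364 rad/s and 2ζω_n = 8.4, so ζ = 8.4/(2·6.364) = 0.66.

ζ = 0.66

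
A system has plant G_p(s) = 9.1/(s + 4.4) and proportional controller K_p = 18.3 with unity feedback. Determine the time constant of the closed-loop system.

Closed-loop transfer function: T(s) = K_p·G_p(s)/(1 + K_p·G_p(s)) = 166.5/(s + 4.4 + 166.5) = 166.5/(s + 170.9).
Time constant τ = 1/170.9 = 0.00585 s.

τ = 0.00585 s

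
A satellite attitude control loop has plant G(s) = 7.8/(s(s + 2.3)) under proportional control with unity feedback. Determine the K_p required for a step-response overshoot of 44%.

K_p = 2.65

From %OS = 100·exp(−πζ/√(1−ζ²)) = 44%, ζ = −ln(0.44)/√(π²+ln²(0.44)) = 0.2528.
Characteristic equation s² + 2.3s + 7.8K_p = 0 gives ζ = 2.3/(2√(7.8K_p)).
Setting ζ = 0.2528: √(7.8K_p) = 2.3/(2·0.2528) = 4.548, so K_p = 20.69/7.8 = 2.65.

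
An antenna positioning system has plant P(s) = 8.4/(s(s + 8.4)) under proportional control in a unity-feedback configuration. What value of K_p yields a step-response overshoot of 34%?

K_p = 19.9

From %OS = 100·exp(−πζ/√(1−ζ²)) = 34%, ζ = −ln(0.34)/√(π²+ln²(0.34)) = 0.3248.
Characteristic equation s² + 8.4s + 8.4K_p = 0 gives ζ = 8.4/(2√(8.4K_p)).
Setting ζ = 0.3248: √(8.4K_p) = 8.4/(2·0.3248) = 12.93, so K_p = 167.2/8.4 = 19.9.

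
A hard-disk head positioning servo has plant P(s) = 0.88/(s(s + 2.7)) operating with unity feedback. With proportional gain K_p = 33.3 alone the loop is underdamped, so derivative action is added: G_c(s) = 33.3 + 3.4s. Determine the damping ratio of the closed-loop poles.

ζ = 0.526

Forward path: (33.3 + 3.4s)·0.88/(s(s+2.7)). The closed-loop characteristic equation is s² + (2.7 + 0.88·3.4)s + 0.88·33.3 = 0.
That is s² + 5.692s + 29.3 = 0, so ω_n = 5.413 rad/s and ζ = 5.692/(2·5.413) = 0.5257.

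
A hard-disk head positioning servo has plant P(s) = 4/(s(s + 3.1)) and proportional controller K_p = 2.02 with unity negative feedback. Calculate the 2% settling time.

T_s ≈ 2.58 s

The closed-loop denominator s² + 3.1s + 8.08 gives ω_n = √8.08 = 2.843 and ζ = 3.1/(2ω_n) = 0.5453.
2% settling time T_s ≈ 4/(ζω_n) = 4/1.55 = 2.58 s.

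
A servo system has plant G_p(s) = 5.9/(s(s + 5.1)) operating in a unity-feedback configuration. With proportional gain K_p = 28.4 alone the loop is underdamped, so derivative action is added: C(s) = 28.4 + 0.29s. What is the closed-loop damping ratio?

ζ = 0.263

Forward path: (28.4 + 0.29s)·5.9/(s(s+5.1)). The closed-loop characteristic equation is s² + (5.1 + 5.9·0.29)s + 5.9·28.4 = 0.
That is s² + 6.811s + 167.6 = 0, so ω_n = 12.94 rad/s and ζ = 6.811/(2·12.94) = 0.2631.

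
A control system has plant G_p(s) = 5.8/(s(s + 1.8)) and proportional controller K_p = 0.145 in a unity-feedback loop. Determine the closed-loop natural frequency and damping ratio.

1 + K_p·G_p(s) = 0 gives s² + 1.8s + 0.841 = 0.
So ω_n² = 0.841 ⇒ ω_n = 0.9171 rad/s, and ζ = 1.8/(2ω_n) = 0.981.

ω_n = 0.917 rad/s, ζ = 0.981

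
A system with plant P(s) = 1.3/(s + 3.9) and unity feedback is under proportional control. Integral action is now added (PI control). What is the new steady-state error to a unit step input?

0

Adding integral action puts a pole at s = 0 in the forward path, raising the system type to 1; a type-1 loop has zero steady-state error to a step.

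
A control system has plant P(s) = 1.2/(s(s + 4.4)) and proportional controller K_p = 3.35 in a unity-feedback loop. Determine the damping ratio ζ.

ζ = 1.1

1 + K_p·P(s) = 0 gives s² + 4.4s + 4.02 = 0.
So ω_n² = 4.02 ⇒ ω_n = 2.005 rad/s, and ζ = 4.4/(2ω_n) = 1.1.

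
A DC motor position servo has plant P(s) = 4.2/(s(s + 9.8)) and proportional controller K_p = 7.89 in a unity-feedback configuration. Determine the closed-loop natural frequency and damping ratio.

ω_n = 5.76 rad/s, ζ = 0.851

The closed-loop denominator is s(s+9.8) + 7.89·4.2 = s² + 9.8s + 33.14.
Matching s² + 2ζω_n s + ω_n²: ω_n = √33.14 = 5.757 rad/s and 2ζω_n = 9.8, so ζ = 9.8/(2·5.757) = 0.851.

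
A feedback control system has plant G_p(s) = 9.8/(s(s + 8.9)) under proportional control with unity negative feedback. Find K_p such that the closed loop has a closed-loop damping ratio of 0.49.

K_p = 8.42

Closed-loop characteristic equation: s² + 8.9s + K_p·9.8 = 0.
So ω_n = √(9.8K_p) and 2ζω_n = 8.9, giving ζ = 8.9/(2√(9.8K_p)).
Setting ζ = 0.49: √(9.8K_p) = 8.9/(2·0.49) = 9.082, so K_p = 82.48/9.8 = 8.42.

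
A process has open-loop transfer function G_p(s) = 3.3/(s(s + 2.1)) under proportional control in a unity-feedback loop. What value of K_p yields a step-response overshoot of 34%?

From %OS = 100·exp(−πζ/√(1−ζ²)) = 34%, ζ = −ln(0.34)/√(π²+ln²(0.34)) = 0.3248.
Characteristic equation s² + 2.1s + 3.3K_p = 0 gives ζ = 2.1/(2√(3.3K_p)).
Setting ζ = 0.3248: √(3.3K_p) = 2.1/(2·0.3248) = 3.233, so K_p = 10.45/3.3 = 3.17.

K_p = 3.17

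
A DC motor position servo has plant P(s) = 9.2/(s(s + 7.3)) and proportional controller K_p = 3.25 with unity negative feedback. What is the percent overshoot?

Closed-loop characteristic equation: s² + 7.3s + 29.9 = 0, so ω_n = 5.468 rad/s and ζ = 7.3/(2·5.468) = 0.6675.
%OS = 100·exp(−πζ/√(1−ζ²)) = 100·exp(−π·0.6675/√0.5544) = 5.98%.

5.98%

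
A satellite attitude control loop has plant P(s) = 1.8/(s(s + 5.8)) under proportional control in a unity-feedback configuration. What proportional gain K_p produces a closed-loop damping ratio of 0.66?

Closed-loop characteristic equation: s² + 5.8s + K_p·1.8 = 0.
So ω_n = √(1.8K_p) and 2ζω_n = 5.8, giving ζ = 5.8/(2√(1.8K_p)).
Setting ζ = 0.66: √(1.8K_p) = 5.8/(2·0.66) = 4.394, so K_p = 19.31/1.8 = 10.7.

K_p = 10.7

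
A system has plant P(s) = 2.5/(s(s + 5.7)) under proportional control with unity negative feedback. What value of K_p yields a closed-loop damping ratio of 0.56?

Closed-loop characteristic equation: s² + 5.7s + K_p·2.5 = 0.
So ω_n = √(2.5K_p) and 2ζω_n = 5.7, giving ζ = 5.7/(2√(2.5K_p)).
Setting ζ = 0.56: √(2.5K_p) = 5.7/(2·0.56) = 5.089, so K_p = 25.9/2.5 = 10.4.

K_p = 10.4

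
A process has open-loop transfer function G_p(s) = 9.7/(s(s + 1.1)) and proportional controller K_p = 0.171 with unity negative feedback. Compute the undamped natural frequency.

1 + K_p·G_p(s) = 0 gives s² + 1.1s + 1.659 = 0.
Matching s² + 2ζω_n s + ω_n²: ω_n = √1.659 = 1.288 rad/s and 2ζω_n = 1.1, so ζ = 1.1/(2·1.288) = 0.427.

ω_n = 1.29 rad/s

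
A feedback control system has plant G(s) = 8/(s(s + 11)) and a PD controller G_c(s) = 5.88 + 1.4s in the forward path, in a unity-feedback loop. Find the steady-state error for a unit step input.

0

The open loop G_c(s)G(s) has a pole at the origin (type 1), so the static position error constant is infinite and e_ss = 1/(1+∞) = 0.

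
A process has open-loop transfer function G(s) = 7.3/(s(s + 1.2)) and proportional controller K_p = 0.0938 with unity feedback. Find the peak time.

T_p = 5.51 s

Closed-loop characteristic equation: s² + 1.2s + 0.6847 = 0, so ω_n = 0.8275 rad/s and ζ = 1.2/(2·0.8275) = 0.7251.
Damped frequency ω_d = ω_n√(1−ζ²) = 0.5699 rad/s, so peak time T_p = π/ω_d = 5.51 s.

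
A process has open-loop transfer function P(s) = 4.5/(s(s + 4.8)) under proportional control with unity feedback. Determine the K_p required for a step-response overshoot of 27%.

From %OS = 100·exp(−πζ/√(1−ζ²)) = 27%, ζ = −ln(0.27)/√(π²+ln²(0.27)) = 0.3847.
Characteristic equation s² + 4.8s + 4.5K_p = 0 gives ζ = 4.8/(2√(4.5K_p)).
Setting ζ = 0.3847: √(4.5K_p) = 4.8/(2·0.3847) = 6.239, so K_p = 38.92/4.5 = 8.65.

K_p = 8.65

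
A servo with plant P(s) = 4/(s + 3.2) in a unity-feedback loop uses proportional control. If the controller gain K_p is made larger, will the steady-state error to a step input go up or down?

The position error constant K_pos = K_p·P(0) grows with K_p, and e_ss = 1/(1+K_pos) falls.

decrease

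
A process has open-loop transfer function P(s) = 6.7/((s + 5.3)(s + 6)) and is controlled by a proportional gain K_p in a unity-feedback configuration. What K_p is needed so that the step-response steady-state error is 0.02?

The loop is type 0, so e_ss(step) = 1/(1 + K_pos) with K_pos = K_p·P(0).
P(0) = 0.2107. Require 1/(1 + K_p·0.2107) = 0.02, so 1 + 0.2107·K_p = 50.
K_p = (50 − 1)/0.2107 = 233.

K_p = 233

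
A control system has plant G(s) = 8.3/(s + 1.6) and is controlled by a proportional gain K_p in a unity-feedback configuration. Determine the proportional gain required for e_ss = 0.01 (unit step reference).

For a type-0 loop with proportional control, e_ss = 1/(1 + K_p·G(0)).
G(0) = 5.188. Require 1/(1 + K_p·5.188) = 0.01, so 1 + 5.188·K_p = 100.
K_p = (100 − 1)/5.188 = 19.1.

K_p = 19.1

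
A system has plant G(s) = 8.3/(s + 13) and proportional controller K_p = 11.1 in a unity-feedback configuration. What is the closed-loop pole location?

Closed-loop transfer function: T(s) = K_p·G(s)/(1 + K_p·G(s)) = 92.13/(s + 13 + 92.13) = 92.13/(s + 105.1).
The closed-loop pole is at s = −105.1.

s = -105.1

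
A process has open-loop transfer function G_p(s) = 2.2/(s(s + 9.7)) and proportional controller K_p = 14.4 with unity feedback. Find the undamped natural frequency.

With unity feedback the closed-loop characteristic equation is s² + 9.7s + 14.4·2.2 = s² + 9.7s + 31.68 = 0.
So ω_n² = 31.68 ⇒ ω_n = 5.628 rad/s, and ζ = 9.7/(2ω_n) = 0.862.

ω_n = 5.63 rad/s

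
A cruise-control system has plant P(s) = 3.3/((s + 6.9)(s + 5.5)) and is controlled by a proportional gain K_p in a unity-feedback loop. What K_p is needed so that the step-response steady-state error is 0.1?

K_p = 104

The loop is type 0, so e_ss(step) = 1/(1 + K_pos) with K_pos = K_p·P(0).
P(0) = 0.08696. Require 1/(1 + K_p·0.08696) = 0.1, so 1 + 0.08696·K_p = 10.
K_p = (10 − 1)/0.08696 = 104.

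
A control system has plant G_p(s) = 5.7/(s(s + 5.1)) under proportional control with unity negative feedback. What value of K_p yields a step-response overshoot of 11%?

K_p = 3.45

From %OS = 100·exp(−πζ/√(1−ζ²)) = 11%, ζ = −ln(0.11)/√(π²+ln²(0.11)) = 0.5749.
Characteristic equation s² + 5.1s + 5.7K_p = 0 gives ζ = 5.1/(2√(5.7K_p)).
Setting ζ = 0.5749: √(5.7K_p) = 5.1/(2·0.5749) = 4.436, so K_p = 19.67/5.7 = 3.45.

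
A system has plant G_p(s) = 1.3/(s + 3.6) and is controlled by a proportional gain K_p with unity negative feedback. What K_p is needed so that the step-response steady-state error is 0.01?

The loop is type 0, so e_ss(step) = 1/(1 + K_pos) with K_pos = K_p·G_p(0).
G_p(0) = 0.3611. Require 1/(1 + K_p·0.3611) = 0.01, so 1 + 0.3611·K_p = 100.
K_p = (100 − 1)/0.3611 = 274.

K_p = 274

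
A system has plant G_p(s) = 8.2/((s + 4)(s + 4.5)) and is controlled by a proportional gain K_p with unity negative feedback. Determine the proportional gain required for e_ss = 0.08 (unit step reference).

K_p = 25.2

The loop is type 0, so e_ss(step) = 1/(1 + K_pos) with K_pos = K_p·G_p(0).
G_p(0) = 0.4556. Require 1/(1 + K_p·0.4556) = 0.08, so 1 + 0.4556·K_p = 12.5.
K_p = (12.5 − 1)/0.4556 = 25.2.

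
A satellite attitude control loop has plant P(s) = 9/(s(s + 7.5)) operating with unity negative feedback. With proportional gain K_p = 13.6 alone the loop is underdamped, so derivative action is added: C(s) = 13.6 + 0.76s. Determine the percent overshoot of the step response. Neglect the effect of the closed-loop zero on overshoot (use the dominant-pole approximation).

Forward path: (13.6 + 0.76s)·9/(s(s+7.5)). The closed-loop characteristic equation is s² + (7.5 + 9·0.76)s + 9·13.6 = 0.
That is s² + 14.34s + 122.4 = 0, so ω_n = 11.06 rad/s and ζ = 14.34/(2·11.06) = 0.6481.
%OS = 100·exp(−πζ/√(1−ζ²)) = 6.9%.

6.9%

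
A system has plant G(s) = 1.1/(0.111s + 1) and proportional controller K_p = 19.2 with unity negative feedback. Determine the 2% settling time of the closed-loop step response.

T_s ≈ 0.0201 s

Closed loop: T(s) = K_p·G/(1+K_p·G) = 21.12/(0.111s + 1 + 21.12), with pole at s = −(1 + 21.12)/0.111 = −199.3.
τ = 1/199.3 = 0.005018 s, so 2% settling time ≈ 4τ = 0.0201 s.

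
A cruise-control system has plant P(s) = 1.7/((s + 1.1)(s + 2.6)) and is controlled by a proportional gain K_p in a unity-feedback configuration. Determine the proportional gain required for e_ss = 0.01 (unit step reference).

The loop is type 0, so e_ss(step) = 1/(1 + K_pos) with K_pos = K_p·P(0).
P(0) = 0.5944. Require 1/(1 + K_p·0.5944) = 0.01, so 1 + 0.5944·K_p = 100.
K_p = (100 − 1)/0.5944 = 167.

K_p = 167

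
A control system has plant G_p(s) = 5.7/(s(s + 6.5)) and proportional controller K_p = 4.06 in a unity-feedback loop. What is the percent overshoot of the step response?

5.62%

Closed-loop characteristic equation: s² + 6.5s + 23.14 = 0, so ω_n = 4.811 rad/s and ζ = 6.5/(2·4.811) = 0.6756.
%OS = 100·exp(−πζ/√(1−ζ²)) = 100·exp(−π·0.6756/√0.5436) = 5.62%.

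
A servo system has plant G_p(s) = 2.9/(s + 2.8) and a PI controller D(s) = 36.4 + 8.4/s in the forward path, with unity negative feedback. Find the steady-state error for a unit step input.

0

The open loop D(s)G_p(s) has a pole at the origin (type 1), so the static position error constant is infinite and e_ss = 1/(1+∞) = 0.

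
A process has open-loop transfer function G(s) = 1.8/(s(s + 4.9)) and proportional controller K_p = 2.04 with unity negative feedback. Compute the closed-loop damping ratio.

ζ = 1.28

With unity feedback the closed-loop characteristic equation is s² + 4.9s + 2.04·1.8 = s² + 4.9s + 3.672 = 0.
So ω_n² = 3.672 ⇒ ω_n = 1.916 rad/s, and ζ = 4.9/(2ω_n) = 1.28.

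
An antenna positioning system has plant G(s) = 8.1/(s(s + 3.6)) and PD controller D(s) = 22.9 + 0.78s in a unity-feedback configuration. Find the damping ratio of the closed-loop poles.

ζ = 0.364

Forward path: (22.9 + 0.78s)·8.1/(s(s+3.6)). The closed-loop characteristic equation is s² + (3.6 + 8.1·0.78)s + 8.1·22.9 = 0.
That is s² + 9.918s + 185.5 = 0, so ω_n = 13.62 rad/s and ζ = 9.918/(2·13.62) = 0.3641.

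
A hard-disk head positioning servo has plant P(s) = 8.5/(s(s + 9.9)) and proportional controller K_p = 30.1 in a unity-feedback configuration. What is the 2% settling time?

T_s ≈ 0.808 s

Closed-loop characteristic equation: s² + 9.9s + 255.9 = 0, so ω_n = 16 rad/s and ζ = 9.9/(2·16) = 0.3095.
2% settling time T_s ≈ 4/(ζω_n) = 4/4.95 = 0.808 s.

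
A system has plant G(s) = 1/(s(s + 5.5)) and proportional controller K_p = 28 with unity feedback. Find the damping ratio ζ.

ζ = 0.52

1 + K_p·G(s) = 0 gives s² + 5.5s + 28 = 0.
Matching s² + 2ζω_n s + ω_n²: ω_n = √28 = 5.292 rad/s and 2ζω_n = 5.5, so ζ = 5.5/(2·5.292) = 0.52.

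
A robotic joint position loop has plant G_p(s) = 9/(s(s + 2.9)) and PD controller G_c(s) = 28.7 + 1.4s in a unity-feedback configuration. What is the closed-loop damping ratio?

ζ = 0.482

Forward path: (28.7 + 1.4s)·9/(s(s+2.9)). The closed-loop characteristic equation is s² + (2.9 + 9·1.4)s + 9·28.7 = 0.
That is s² + 15.5s + 258.3 = 0, so ω_n = 16.07 rad/s and ζ = 15.5/(2·16.07) = 0.4822.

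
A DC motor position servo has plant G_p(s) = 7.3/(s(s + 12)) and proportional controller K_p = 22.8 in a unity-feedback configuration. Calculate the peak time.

Closed-loop characteristic equation: s² + 12s + 166.4 = 0, so ω_n = 12.9 rad/s and ζ = 12/(2·12.9) = 0.4651.
Damped frequency ω_d = ω_n√(1−ζ²) = 11.42 rad/s, so peak time T_p = π/ω_d = 0.275 s.

T_p = 0.275 s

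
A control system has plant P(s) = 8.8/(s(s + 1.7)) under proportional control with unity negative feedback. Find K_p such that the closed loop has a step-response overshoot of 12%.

K_p = 0.262

From %OS = 100·exp(−πζ/√(1−ζ²)) = 12%, ζ = −ln(0.12)/√(π²+ln²(0.12)) = 0.5594.
Characteristic equation s² + 1.7s + 8.8K_p = 0 gives ζ = 1.7/(2√(8.8K_p)).
Setting ζ = 0.5594: √(8.8K_p) = 1.7/(2·0.5594) = 1.519, so K_p = 2.309/8.8 = 0.262.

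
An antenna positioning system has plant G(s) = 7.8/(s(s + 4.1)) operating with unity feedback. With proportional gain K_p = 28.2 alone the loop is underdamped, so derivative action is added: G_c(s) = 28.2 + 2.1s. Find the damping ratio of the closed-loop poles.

Forward path: (28.2 + 2.1s)·7.8/(s(s+4.1)). The closed-loop characteristic equation is s² + (4.1 + 7.8·2.1)s + 7.8·28.2 = 0.
That is s² + 20.48s + 220 = 0, so ω_n = 14.83 rad/s and ζ = 20.48/(2·14.83) = 0.6904.

ζ = 0.69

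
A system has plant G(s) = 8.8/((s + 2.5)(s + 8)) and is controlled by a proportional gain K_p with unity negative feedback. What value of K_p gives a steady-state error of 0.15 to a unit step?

K_p = 12.9

For a type-0 loop with proportional control, e_ss = 1/(1 + K_p·G(0)).
G(0) = 0.44. Require 1/(1 + K_p·0.44) = 0.15, so 1 + 0.44·K_p = 6.667.
K_p = (6.667 − 1)/0.44 = 12.9.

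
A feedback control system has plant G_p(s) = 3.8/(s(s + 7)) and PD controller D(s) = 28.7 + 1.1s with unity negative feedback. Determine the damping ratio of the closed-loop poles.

Forward path: (28.7 + 1.1s)·3.8/(s(s+7)). The closed-loop characteristic equation is s² + (7 + 3.8·1.1)s + 3.8·28.7 = 0.
That is s² + 11.18s + 109.1 = 0, so ω_n = 10.44 rad/s and ζ = 11.18/(2·10.44) = 0.5353.

ζ = 0.535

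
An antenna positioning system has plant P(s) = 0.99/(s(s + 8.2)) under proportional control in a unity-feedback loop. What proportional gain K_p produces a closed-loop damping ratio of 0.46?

K_p = 80.2

Closed-loop characteristic equation: s² + 8.2s + K_p·0.99 = 0.
So ω_n = √(0.99K_p) and 2ζω_n = 8.2, giving ζ = 8.2/(2√(0.99K_p)).
Setting ζ = 0.46: √(0.99K_p) = 8.2/(2·0.46) = 8.913, so K_p = 79.44/0.99 = 80.2.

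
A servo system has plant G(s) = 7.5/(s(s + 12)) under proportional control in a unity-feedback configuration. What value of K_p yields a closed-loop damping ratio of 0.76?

K_p = 8.31

Closed-loop characteristic equation: s² + 12s + K_p·7.5 = 0.
So ω_n = √(7.5K_p) and 2ζω_n = 12, giving ζ = 12/(2√(7.5K_p)).
Setting ζ = 0.76: √(7.5K_p) = 12/(2·0.76) = 7.895, so K_p = 62.33/7.5 = 8.31.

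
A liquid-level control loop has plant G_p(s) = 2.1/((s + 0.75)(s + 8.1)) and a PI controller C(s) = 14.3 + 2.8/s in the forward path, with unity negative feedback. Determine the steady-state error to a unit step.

The open loop C(s)G_p(s) has a pole at the origin (type 1), so the static position error constant is infinite and e_ss = 1/(1+∞) = 0.

0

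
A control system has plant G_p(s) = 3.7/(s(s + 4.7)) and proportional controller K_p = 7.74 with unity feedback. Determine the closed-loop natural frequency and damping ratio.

ω_n = 5.35 rad/s, ζ = 0.439

With unity feedback the closed-loop characteristic equation is s² + 4.7s + 7.74·3.7 = s² + 4.7s + 28.64 = 0.
So ω_n² = 28.64 ⇒ ω_n = 5.351 rad/s, and ζ = 4.7/(2ω_n) = 0.439.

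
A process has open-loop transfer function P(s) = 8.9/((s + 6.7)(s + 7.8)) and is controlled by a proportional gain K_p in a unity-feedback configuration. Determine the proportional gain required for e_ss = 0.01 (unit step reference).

K_p = 581

Steady-state error for a unit step on this type-0 loop is 1/(1 + K_p·P(0)).
P(0) = 0.1703. Require 1/(1 + K_p·0.1703) = 0.01, so 1 + 0.1703·K_p = 100.
K_p = (100 − 1)/0.1703 = 581.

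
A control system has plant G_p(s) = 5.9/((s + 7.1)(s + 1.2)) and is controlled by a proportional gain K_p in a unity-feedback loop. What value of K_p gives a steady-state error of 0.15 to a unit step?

K_p = 8.18

Steady-state error for a unit step on this type-0 loop is 1/(1 + K_p·G_p(0)).
G_p(0) = 0.6925. Require 1/(1 + K_p·0.6925) = 0.15, so 1 + 0.6925·K_p = 6.667.
K_p = (6.667 − 1)/0.6925 = 8.18.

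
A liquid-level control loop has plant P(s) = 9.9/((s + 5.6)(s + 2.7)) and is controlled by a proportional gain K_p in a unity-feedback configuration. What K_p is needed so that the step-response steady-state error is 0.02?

For a type-0 loop with proportional control, e_ss = 1/(1 + K_p·P(0)).
P(0) = 0.6548. Require 1/(1 + K_p·0.6548) = 0.02, so 1 + 0.6548·K_p = 50.
K_p = (50 − 1)/0.6548 = 74.8.

K_p = 74.8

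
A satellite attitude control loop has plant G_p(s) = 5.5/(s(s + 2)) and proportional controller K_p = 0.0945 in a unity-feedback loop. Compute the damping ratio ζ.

ζ = 1.39

1 + K_p·G_p(s) = 0 gives s² + 2s + 0.5198 = 0.
Matching s² + 2ζω_n s + ω_n²: ω_n = √0.5198 = 0.7209 rad/s and 2ζω_n = 2, so ζ = 2/(2·0.7209) = 1.39.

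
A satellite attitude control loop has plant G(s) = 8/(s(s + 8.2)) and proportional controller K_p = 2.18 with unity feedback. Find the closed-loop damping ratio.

1 + K_p·G(s) = 0 gives s² + 8.2s + 17.44 = 0.
Matching s² + 2ζω_n s + ω_n²: ω_n = √17.44 = 4.176 rad/s and 2ζω_n = 8.2, so ζ = 8.2/(2·4.176) = 0.982.

ζ = 0.982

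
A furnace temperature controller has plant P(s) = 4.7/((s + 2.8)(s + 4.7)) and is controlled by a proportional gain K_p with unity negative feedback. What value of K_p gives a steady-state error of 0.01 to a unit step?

K_p = 277

The loop is type 0, so e_ss(step) = 1/(1 + K_pos) with K_pos = K_p·P(0).
P(0) = 0.3571. Require 1/(1 + K_p·0.3571) = 0.01, so 1 + 0.3571·K_p = 100.
K_p = (100 − 1)/0.3571 = 277.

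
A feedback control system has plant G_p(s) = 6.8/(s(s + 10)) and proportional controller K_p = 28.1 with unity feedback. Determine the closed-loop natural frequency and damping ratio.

1 + K_p·G_p(s) = 0 gives s² + 10s + 191.1 = 0.
Matching s² + 2ζω_n s + ω_n²: ω_n = √191.1 = 13.82 rad/s and 2ζω_n = 10, so ζ = 10/(2·13.82) = 0.362.

ω_n = 13.8 rad/s, ζ = 0.362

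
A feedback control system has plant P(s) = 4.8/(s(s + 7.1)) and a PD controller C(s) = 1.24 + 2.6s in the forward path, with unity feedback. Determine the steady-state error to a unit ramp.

1.19

The loop has one pole at the origin (type 1). Velocity error constant K_v = lim_{s→0} s·C(s)P(s) = 1.24·4.8/7.1 = 0.8383.
Steady-state error to a unit ramp: e_ss = 1/K_v = 1.19.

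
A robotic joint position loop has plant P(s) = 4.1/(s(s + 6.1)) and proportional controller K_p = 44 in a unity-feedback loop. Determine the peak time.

From 1 + K_pP(s) = 0: s² + 6.1s + 180.4 = 0 ⇒ ω_n = 13.43, ζ = 0.2271.
Damped frequency ω_d = ω_n√(1−ζ²) = 13.08 rad/s, so peak time T_p = π/ω_d = 0.24 s.

T_p = 0.24 s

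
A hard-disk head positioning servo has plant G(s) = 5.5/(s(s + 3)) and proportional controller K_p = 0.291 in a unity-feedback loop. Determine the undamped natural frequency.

ω_n = 1.27 rad/s

1 + K_p·G(s) = 0 gives s² + 3s + 1.6 = 0.
So ω_n² = 1.6 ⇒ ω_n = 1.265 rad/s, and ζ = 3/(2ω_n) = 1.19.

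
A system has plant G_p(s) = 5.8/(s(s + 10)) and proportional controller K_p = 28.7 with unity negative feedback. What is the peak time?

Closed-loop characteristic equation: s² + 10s + 166.5 = 0, so ω_n = 12.9 rad/s and ζ = 10/(2·12.9) = 0.3875.
Damped frequency ω_d = ω_n√(1−ζ²) = 11.89 rad/s, so peak time T_p = π/ω_d = 0.264 s.

T_p = 0.264 s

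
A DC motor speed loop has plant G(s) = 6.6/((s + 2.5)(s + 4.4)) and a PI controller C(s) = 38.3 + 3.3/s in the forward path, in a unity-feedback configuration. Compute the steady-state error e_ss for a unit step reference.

0

The open loop C(s)G(s) has a pole at the origin (type 1), so the static position error constant is infinite and e_ss = 1/(1+∞) = 0.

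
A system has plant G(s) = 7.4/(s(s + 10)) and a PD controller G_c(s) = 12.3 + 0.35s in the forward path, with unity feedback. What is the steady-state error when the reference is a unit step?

The open loop G_c(s)G(s) has a pole at the origin (type 1), so the static position error constant is infinite and e_ss = 1/(1+∞) = 0.

0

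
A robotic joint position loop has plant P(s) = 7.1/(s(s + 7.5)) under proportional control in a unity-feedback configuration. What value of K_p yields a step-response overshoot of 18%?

From %OS = 100·exp(−πζ/√(1−ζ²)) = 18%, ζ = −ln(0.18)/√(π²+ln²(0.18)) = 0.4791.
Characteristic equation s² + 7.5s + 7.1K_p = 0 gives ζ = 7.5/(2√(7.1K_p)).
Setting ζ = 0.4791: √(7.1K_p) = 7.5/(2·0.4791) = 7.827, so K_p = 61.26/7.1 = 8.63.

K_p = 8.63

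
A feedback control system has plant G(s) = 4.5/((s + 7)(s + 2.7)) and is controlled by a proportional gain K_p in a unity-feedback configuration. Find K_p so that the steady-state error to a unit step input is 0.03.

The loop is type 0, so e_ss(step) = 1/(1 + K_pos) with K_pos = K_p·G(0).
G(0) = 0.2381. Require 1/(1 + K_p·0.2381) = 0.03, so 1 + 0.2381·K_p = 33.33.
K_p = (33.33 − 1)/0.2381 = 136.

K_p = 136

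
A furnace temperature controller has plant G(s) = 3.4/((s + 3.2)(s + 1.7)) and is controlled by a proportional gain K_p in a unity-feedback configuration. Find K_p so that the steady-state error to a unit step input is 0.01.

Steady-state error for a unit step on this type-0 loop is 1/(1 + K_p·G(0)).
G(0) = 0.625. Require 1/(1 + K_p·0.625) = 0.01, so 1 + 0.625·K_p = 100.
K_p = (100 − 1)/0.625 = 158.

K_p = 158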